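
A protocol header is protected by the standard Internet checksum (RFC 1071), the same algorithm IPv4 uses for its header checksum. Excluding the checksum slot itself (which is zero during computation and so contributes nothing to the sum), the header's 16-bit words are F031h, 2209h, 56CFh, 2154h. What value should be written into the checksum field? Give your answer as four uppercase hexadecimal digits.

75A1

One's-complement addition (fold any carry out of bit 15 back into bit 0):
  0xF031 + 0x2209 = 0x1123A → wrap carry → 0x123B
  0x123B + 0x56CF = 0x0690A
  0x690A + 0x2154 = 0x08A5E
One's-complement sum = 0x8A5E.
Checksum = ~0x8A5E & 0xFFFF = 0x75A1.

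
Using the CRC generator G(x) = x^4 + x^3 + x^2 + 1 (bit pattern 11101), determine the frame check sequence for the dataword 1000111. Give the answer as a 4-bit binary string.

Append 4 zeros: 10001110000. Divide by 11101 (XOR where the leading bit is 1):
  pos 0: 10001 XOR 11101 = 01100
  pos 1: 11001 XOR 11101 = 00100
  pos 3: 10010 XOR 11101 = 01111
  pos 4: 11110 XOR 11101 = 00011
Remainder (last 4 bits) = 1100. This is the CRC / FCS.

1100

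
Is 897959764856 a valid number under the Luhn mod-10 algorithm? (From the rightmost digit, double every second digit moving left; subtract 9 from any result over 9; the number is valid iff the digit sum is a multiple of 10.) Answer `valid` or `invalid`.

From the right, keep odd positions and double even positions (subtract 9 from any doubled value over 9):
  doubled (positions 2,4,...): 1 8 5 1 5 7 → sum 27
  kept (positions 1,3,...): 6 8 6 9 9 9 → sum 47
Total = 74.
74 mod 10 = 4, so the number is invalid.

invalid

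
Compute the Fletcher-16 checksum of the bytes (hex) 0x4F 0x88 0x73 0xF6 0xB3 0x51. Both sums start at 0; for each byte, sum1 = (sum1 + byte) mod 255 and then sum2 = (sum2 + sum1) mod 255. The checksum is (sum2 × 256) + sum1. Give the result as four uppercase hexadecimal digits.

Running sums (mod 255):
  after byte 0 (0x4F): sum1=79, sum2=79
  after byte 1 (0x88): sum1=215, sum2=39
  after byte 2 (0x73): sum1=75, sum2=114
  after byte 3 (0xF6): sum1=66, sum2=180
  after byte 4 (0xB3): sum1=245, sum2=170
  after byte 5 (0x51): sum1=71, sum2=241
Checksum = sum2·256 + sum1 = 241·256 + 71 = 61767 = 0xF147.

F147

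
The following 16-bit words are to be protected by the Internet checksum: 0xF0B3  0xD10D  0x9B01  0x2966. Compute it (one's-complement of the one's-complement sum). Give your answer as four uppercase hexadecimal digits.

One's-complement addition (fold any carry out of bit 15 back into bit 0):
  0xF0B3 + 0xD10D = 0x1C1C0 → wrap carry → 0xC1C1
  0xC1C1 + 0x9B01 = 0x15CC2 → wrap carry → 0x5CC3
  0x5CC3 + 0x2966 = 0x08629
One's-complement sum = 0x8629.
Checksum = ~0x8629 & 0xFFFF = 0x79D6.

79D6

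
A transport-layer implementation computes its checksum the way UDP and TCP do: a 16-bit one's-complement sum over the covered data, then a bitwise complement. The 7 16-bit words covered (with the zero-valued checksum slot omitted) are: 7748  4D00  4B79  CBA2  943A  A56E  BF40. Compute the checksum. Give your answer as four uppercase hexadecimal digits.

2BB1

One's-complement addition (fold any carry out of bit 15 back into bit 0):
  0x7748 + 0x4D00 = 0x0C448
  0xC448 + 0x4B79 = 0x10FC1 → wrap carry → 0x0FC2
  0x0FC2 + 0xCBA2 = 0x0DB64
  0xDB64 + 0x943A = 0x16F9E → wrap carry → 0x6F9F
  0x6F9F + 0xA56E = 0x1150D → wrap carry → 0x150E
  0x150E + 0xBF40 = 0x0D44E
One's-complement sum = 0xD44E.
Checksum = ~0xD44E & 0xFFFF = 0x2BB1.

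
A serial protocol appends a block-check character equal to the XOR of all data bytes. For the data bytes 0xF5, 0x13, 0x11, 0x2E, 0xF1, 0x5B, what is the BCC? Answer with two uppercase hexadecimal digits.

73

XOR the bytes together:
  start with 0xF5
  0xF5 ⊕ 0x13 = 0xE6
  0xE6 ⊕ 0x11 = 0xF7
  0xF7 ⊕ 0x2E = 0xD9
  0xD9 ⊕ 0xF1 = 0x28
  0x28 ⊕ 0x5B = 0x73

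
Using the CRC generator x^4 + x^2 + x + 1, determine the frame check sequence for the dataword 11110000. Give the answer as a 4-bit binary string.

Append 4 zeros: 111100000000. Divide by 10111 (XOR where the leading bit is 1):
  pos 0: 11110 XOR 10111 = 01001
  pos 1: 10010 XOR 10111 = 00101
  pos 3: 10100 XOR 10111 = 00011
  pos 6: 11000 XOR 10111 = 01111
  pos 7: 11110 XOR 10111 = 01001
Remainder (last 4 bits) = 1001. This is the CRC / FCS.

1001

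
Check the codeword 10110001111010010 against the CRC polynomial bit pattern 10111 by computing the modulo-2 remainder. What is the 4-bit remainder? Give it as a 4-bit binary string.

Modulo-2 division of 10110001111010010 by 10111:
  pos 0: 10110 XOR 10111 = 00001
  pos 4: 10011 XOR 10111 = 00100
  pos 6: 10011 XOR 10111 = 00100
  pos 8: 10001 XOR 10111 = 00110
  pos 10: 11000 XOR 10111 = 01111
  pos 11: 11111 XOR 10111 = 01000
  pos 12: 10000 XOR 10111 = 00111
Remainder = 0111 (nonzero — an error is detected).

0111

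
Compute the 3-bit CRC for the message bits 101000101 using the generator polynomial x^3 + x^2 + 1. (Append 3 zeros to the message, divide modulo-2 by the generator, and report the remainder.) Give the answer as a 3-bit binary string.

101

Append 3 zeros: 101000101000. Divide by 1101 (XOR where the leading bit is 1):
  pos 0: 1010 XOR 1101 = 0111
  pos 1: 1110 XOR 1101 = 0011
  pos 3: 1101 XOR 1101 = 0000
  pos 8: 1000 XOR 1101 = 0101
Remainder (last 3 bits) = 101. This is the CRC / FCS.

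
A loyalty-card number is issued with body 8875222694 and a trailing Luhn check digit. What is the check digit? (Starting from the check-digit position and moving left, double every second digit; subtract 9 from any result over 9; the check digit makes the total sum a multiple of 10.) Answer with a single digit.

9

Partial digits right→left: 4 9 6 2 2 2 5 7 8 8
Double every second digit counting from the check-digit position (so the 1st, 3rd, 5th, ... of the partial from the right).
  doubled (with −9 where >9): 8 3 4 1 7 → sum 23
  kept as-is: 9 2 2 7 8 → sum 28
Total = 23 + 28 = 51.
Check digit = (10 − (51 mod 10)) mod 10 = 9.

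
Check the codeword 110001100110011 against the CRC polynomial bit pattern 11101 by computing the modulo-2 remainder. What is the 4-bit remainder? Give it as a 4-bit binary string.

Modulo-2 division of 110001100110011 by 11101:
  pos 0: 11000 XOR 11101 = 00101
  pos 2: 10111 XOR 11101 = 01010
  pos 3: 10100 XOR 11101 = 01001
  pos 4: 10010 XOR 11101 = 01111
  pos 5: 11111 XOR 11101 = 00010
  pos 8: 10100 XOR 11101 = 01001
  pos 9: 10011 XOR 11101 = 01110
  pos 10: 11101 XOR 11101 = 00000
Remainder = 0000 (zero — the frame passes the CRC check).

0000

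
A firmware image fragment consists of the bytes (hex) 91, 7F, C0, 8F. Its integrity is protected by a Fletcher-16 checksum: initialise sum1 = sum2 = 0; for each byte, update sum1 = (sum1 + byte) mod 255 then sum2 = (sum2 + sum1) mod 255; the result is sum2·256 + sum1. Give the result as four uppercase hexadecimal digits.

Running sums (mod 255):
  after byte 0 (91): sum1=145, sum2=145
  after byte 1 (7F): sum1=17, sum2=162
  after byte 2 (C0): sum1=209, sum2=116
  after byte 3 (8F): sum1=97, sum2=213
Checksum = sum2·256 + sum1 = 213·256 + 97 = 54625 = 0xD561.

D561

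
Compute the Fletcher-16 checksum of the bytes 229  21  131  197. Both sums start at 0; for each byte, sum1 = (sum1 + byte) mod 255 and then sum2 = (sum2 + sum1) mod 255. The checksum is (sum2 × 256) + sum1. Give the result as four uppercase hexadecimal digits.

A344

Running sums (mod 255):
  after byte 0 (229): sum1=229, sum2=229
  after byte 1 (21): sum1=250, sum2=224
  after byte 2 (131): sum1=126, sum2=95
  after byte 3 (197): sum1=68, sum2=163
Checksum = sum2·256 + sum1 = 163·256 + 68 = 41796 = 0xA344.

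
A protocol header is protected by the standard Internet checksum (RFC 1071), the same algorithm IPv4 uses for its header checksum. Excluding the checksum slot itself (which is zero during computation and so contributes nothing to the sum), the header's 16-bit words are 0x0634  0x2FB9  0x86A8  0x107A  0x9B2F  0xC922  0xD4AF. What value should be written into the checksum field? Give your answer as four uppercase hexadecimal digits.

F9ED

One's-complement addition (fold any carry out of bit 15 back into bit 0):
  0x0634 + 0x2FB9 = 0x035ED
  0x35ED + 0x86A8 = 0x0BC95
  0xBC95 + 0x107A = 0x0CD0F
  0xCD0F + 0x9B2F = 0x1683E → wrap carry → 0x683F
  0x683F + 0xC922 = 0x13161 → wrap carry → 0x3162
  0x3162 + 0xD4AF = 0x10611 → wrap carry → 0x0612
One's-complement sum = 0x0612.
Checksum = ~0x0612 & 0xFFFF = 0xF9ED.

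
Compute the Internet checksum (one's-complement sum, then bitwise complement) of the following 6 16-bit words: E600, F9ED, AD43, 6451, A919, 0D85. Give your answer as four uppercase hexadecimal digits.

One's-complement addition (fold any carry out of bit 15 back into bit 0):
  0xE600 + 0xF9ED = 0x1DFED → wrap carry → 0xDFEE
  0xDFEE + 0xAD43 = 0x18D31 → wrap carry → 0x8D32
  0x8D32 + 0x6451 = 0x0F183
  0xF183 + 0xA919 = 0x19A9C → wrap carry → 0x9A9D
  0x9A9D + 0x0D85 = 0x0A822
One's-complement sum = 0xA822.
Checksum = ~0xA822 & 0xFFFF = 0x57DD.

57DD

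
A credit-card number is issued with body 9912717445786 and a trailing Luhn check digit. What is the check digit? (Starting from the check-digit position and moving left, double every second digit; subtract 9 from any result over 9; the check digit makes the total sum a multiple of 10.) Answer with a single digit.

4

Partial digits right→left: 6 8 7 5 4 4 7 1 7 2 1 9 9
Double every second digit counting from the check-digit position (so the 1st, 3rd, 5th, ... of the partial from the right).
  doubled (with −9 where >9): 3 5 8 5 5 2 9 → sum 37
  kept as-is: 8 5 4 1 2 9 → sum 29
Total = 37 + 29 = 66.
Check digit = (10 − (66 mod 10)) mod 10 = 4.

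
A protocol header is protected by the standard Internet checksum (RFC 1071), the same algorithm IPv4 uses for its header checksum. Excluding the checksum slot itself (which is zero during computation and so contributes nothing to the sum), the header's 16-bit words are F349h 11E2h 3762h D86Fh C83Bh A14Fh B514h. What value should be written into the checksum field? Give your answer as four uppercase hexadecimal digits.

CC61

One's-complement addition (fold any carry out of bit 15 back into bit 0):
  0xF349 + 0x11E2 = 0x1052B → wrap carry → 0x052C
  0x052C + 0x3762 = 0x03C8E
  0x3C8E + 0xD86F = 0x114FD → wrap carry → 0x14FE
  0x14FE + 0xC83B = 0x0DD39
  0xDD39 + 0xA14F = 0x17E88 → wrap carry → 0x7E89
  0x7E89 + 0xB514 = 0x1339D → wrap carry → 0x339E
One's-complement sum = 0x339E.
Checksum = ~0x339E & 0xFFFF = 0xCC61.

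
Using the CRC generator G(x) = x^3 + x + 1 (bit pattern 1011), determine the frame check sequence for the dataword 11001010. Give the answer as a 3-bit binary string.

100

Append 3 zeros: 11001010000. Divide by 1011 (XOR where the leading bit is 1):
  pos 0: 1100 XOR 1011 = 0111
  pos 1: 1111 XOR 1011 = 0100
  pos 2: 1000 XOR 1011 = 0011
  pos 4: 1110 XOR 1011 = 0101
  pos 5: 1010 XOR 1011 = 0001
Remainder (last 3 bits) = 100. This is the CRC / FCS.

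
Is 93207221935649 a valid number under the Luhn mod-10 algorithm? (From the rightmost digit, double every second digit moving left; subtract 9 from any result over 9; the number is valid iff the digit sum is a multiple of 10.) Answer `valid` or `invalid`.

From the right, keep odd positions and double even positions (subtract 9 from any doubled value over 9):
  doubled (positions 2,4,...): 8 1 9 4 5 4 9 → sum 40
  kept (positions 1,3,...): 9 6 3 1 2 0 3 → sum 24
Total = 64.
64 mod 10 = 4, so the number is invalid.

invalid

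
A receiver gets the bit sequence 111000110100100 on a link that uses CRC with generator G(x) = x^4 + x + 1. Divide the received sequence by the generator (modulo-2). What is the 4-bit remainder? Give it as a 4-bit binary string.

Modulo-2 division of 111000110100100 by 10011:
  pos 0: 11100 XOR 10011 = 01111
  pos 1: 11110 XOR 10011 = 01101
  pos 2: 11011 XOR 10011 = 01000
  pos 3: 10001 XOR 10011 = 00010
  pos 6: 10010 XOR 10011 = 00001
  pos 10: 10100 XOR 10011 = 00111
Remainder = 0111 (nonzero — an error is detected).

0111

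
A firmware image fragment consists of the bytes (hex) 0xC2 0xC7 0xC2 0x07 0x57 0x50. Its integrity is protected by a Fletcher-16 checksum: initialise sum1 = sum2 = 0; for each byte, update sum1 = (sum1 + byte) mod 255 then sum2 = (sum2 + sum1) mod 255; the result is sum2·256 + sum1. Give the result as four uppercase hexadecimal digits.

Running sums (mod 255):
  after byte 0 (0xC2): sum1=194, sum2=194
  after byte 1 (0xC7): sum1=138, sum2=77
  after byte 2 (0xC2): sum1=77, sum2=154
  after byte 3 (0x07): sum1=84, sum2=238
  after byte 4 (0x57): sum1=171, sum2=154
  after byte 5 (0x50): sum1=251, sum2=150
Checksum = sum2·256 + sum1 = 150·256 + 251 = 38651 = 0x96FB.

96FB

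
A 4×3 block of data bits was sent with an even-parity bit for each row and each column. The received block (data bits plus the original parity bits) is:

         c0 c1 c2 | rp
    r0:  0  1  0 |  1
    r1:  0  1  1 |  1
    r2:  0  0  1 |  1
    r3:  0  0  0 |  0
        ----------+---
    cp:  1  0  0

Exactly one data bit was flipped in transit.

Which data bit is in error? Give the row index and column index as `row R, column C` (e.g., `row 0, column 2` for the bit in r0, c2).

Recompute each row's even parity and compare to rp:
  r0: data parity 1, sent rp 1 → ok
  r1: data parity 0, sent rp 1 → mismatch
  r2: data parity 1, sent rp 1 → ok
  r3: data parity 0, sent rp 0 → ok
Recompute each column's even parity and compare to cp:
  c0: data parity 0, sent cp 1 → mismatch
  c1: data parity 0, sent cp 0 → ok
  c2: data parity 0, sent cp 0 → ok
Exactly one row (r1) and one column (c0) fail → the flipped bit is at their intersection.

row 1, column 0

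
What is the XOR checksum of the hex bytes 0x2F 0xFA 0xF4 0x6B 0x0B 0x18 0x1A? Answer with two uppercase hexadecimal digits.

XOR the bytes together:
  start with 0x2F
  0x2F ⊕ 0xFA = 0xD5
  0xD5 ⊕ 0xF4 = 0x21
  0x21 ⊕ 0x6B = 0x4A
  0x4A ⊕ 0x0B = 0x41
  0x41 ⊕ 0x18 = 0x59
  0x59 ⊕ 0x1A = 0x43

43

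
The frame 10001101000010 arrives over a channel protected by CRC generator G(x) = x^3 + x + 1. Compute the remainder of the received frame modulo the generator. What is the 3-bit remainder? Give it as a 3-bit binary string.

100

Modulo-2 division of 10001101000010 by 1011:
  pos 0: 1000 XOR 1011 = 0011
  pos 2: 1111 XOR 1011 = 0100
  pos 3: 1000 XOR 1011 = 0011
  pos 5: 1110 XOR 1011 = 0101
  pos 6: 1010 XOR 1011 = 0001
  pos 9: 1001 XOR 1011 = 0010
Remainder = 100 (nonzero — an error is detected).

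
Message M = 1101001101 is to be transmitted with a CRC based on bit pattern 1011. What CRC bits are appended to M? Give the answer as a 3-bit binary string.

100

Append 3 zeros: 1101001101000. Divide by 1011 (XOR where the leading bit is 1):
  pos 0: 1101 XOR 1011 = 0110
  pos 1: 1100 XOR 1011 = 0111
  pos 2: 1110 XOR 1011 = 0101
  pos 3: 1011 XOR 1011 = 0000
  pos 7: 1010 XOR 1011 = 0001
Remainder (last 3 bits) = 100. This is the CRC / FCS.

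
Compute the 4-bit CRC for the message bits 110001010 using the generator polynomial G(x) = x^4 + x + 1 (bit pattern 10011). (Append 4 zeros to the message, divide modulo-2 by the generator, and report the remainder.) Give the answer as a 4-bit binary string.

Append 4 zeros: 1100010100000. Divide by 10011 (XOR where the leading bit is 1):
  pos 0: 11000 XOR 10011 = 01011
  pos 1: 10111 XOR 10011 = 00100
  pos 3: 10001 XOR 10011 = 00010
  pos 6: 10000 XOR 10011 = 00011
Remainder (last 4 bits) = 1100. This is the CRC / FCS.

1100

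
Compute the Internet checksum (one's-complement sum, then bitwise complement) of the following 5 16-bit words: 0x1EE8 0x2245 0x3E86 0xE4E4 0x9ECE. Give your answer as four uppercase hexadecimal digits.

FC98

One's-complement addition (fold any carry out of bit 15 back into bit 0):
  0x1EE8 + 0x2245 = 0x0412D
  0x412D + 0x3E86 = 0x07FB3
  0x7FB3 + 0xE4E4 = 0x16497 → wrap carry → 0x6498
  0x6498 + 0x9ECE = 0x10366 → wrap carry → 0x0367
One's-complement sum = 0x0367.
Checksum = ~0x0367 & 0xFFFF = 0xFC98.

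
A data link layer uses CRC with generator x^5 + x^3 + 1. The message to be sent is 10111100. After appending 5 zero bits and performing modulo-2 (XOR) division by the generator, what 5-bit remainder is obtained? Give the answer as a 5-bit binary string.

00111

Append 5 zeros: 1011110000000. Divide by 101001 (XOR where the leading bit is 1):
  pos 0: 101111 XOR 101001 = 000110
  pos 3: 110000 XOR 101001 = 011001
  pos 4: 110010 XOR 101001 = 011011
  pos 5: 110110 XOR 101001 = 011111
  pos 6: 111110 XOR 101001 = 010111
  pos 7: 101110 XOR 101001 = 000111
Remainder (last 5 bits) = 00111. This is the CRC / FCS.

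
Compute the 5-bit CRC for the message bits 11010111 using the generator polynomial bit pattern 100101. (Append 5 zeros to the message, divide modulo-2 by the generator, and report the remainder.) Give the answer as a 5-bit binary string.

Append 5 zeros: 1101011100000. Divide by 100101 (XOR where the leading bit is 1):
  pos 0: 110101 XOR 100101 = 010000
  pos 1: 100001 XOR 100101 = 000100
  pos 4: 100100 XOR 100101 = 000001
Remainder (last 5 bits) = 01000. This is the CRC / FCS.

01000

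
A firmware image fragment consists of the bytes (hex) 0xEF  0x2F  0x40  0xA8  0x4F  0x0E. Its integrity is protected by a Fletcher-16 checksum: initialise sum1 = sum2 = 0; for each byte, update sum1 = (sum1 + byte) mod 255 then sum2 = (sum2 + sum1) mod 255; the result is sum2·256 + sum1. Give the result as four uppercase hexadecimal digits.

3365

Running sums (mod 255):
  after byte 0 (0xEF): sum1=239, sum2=239
  after byte 1 (0x2F): sum1=31, sum2=15
  after byte 2 (0x40): sum1=95, sum2=110
  after byte 3 (0xA8): sum1=8, sum2=118
  after byte 4 (0x4F): sum1=87, sum2=205
  after byte 5 (0x0E): sum1=101, sum2=51
Checksum = sum2·256 + sum1 = 51·256 + 101 = 13157 = 0x3365.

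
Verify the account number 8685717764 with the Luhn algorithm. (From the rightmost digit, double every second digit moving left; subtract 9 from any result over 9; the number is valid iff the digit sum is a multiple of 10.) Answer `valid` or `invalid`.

From the right, keep odd positions and double even positions (subtract 9 from any doubled value over 9):
  doubled (positions 2,4,...): 3 5 5 7 7 → sum 27
  kept (positions 1,3,...): 4 7 1 5 6 → sum 23
Total = 50.
50 mod 10 = 0, so the number is valid.

valid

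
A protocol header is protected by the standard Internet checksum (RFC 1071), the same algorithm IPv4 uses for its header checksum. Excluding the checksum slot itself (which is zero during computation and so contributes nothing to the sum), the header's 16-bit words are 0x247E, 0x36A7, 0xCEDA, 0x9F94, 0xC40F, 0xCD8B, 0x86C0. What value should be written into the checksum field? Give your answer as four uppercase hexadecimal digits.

1E0F

One's-complement addition (fold any carry out of bit 15 back into bit 0):
  0x247E + 0x36A7 = 0x05B25
  0x5B25 + 0xCEDA = 0x129FF → wrap carry → 0x2A00
  0x2A00 + 0x9F94 = 0x0C994
  0xC994 + 0xC40F = 0x18DA3 → wrap carry → 0x8DA4
  0x8DA4 + 0xCD8B = 0x15B2F → wrap carry → 0x5B30
  0x5B30 + 0x86C0 = 0x0E1F0
One's-complement sum = 0xE1F0.
Checksum = ~0xE1F0 & 0xFFFF = 0x1E0F.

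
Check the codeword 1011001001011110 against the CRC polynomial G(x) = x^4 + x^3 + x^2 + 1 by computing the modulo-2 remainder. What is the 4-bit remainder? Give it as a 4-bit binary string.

Modulo-2 division of 1011001001011110 by 11101:
  pos 0: 10110 XOR 11101 = 01011
  pos 1: 10110 XOR 11101 = 01011
  pos 2: 10111 XOR 11101 = 01010
  pos 3: 10100 XOR 11101 = 01001
  pos 4: 10010 XOR 11101 = 01111
  pos 5: 11111 XOR 11101 = 00010
  pos 8: 10011 XOR 11101 = 01110
  pos 9: 11101 XOR 11101 = 00000
Remainder = 0010 (nonzero — an error is detected).

0010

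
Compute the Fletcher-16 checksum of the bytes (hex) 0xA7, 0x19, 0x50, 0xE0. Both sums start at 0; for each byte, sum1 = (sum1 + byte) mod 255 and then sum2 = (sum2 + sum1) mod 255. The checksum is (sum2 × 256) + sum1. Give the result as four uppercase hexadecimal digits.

Running sums (mod 255):
  after byte 0 (0xA7): sum1=167, sum2=167
  after byte 1 (0x19): sum1=192, sum2=104
  after byte 2 (0x50): sum1=17, sum2=121
  after byte 3 (0xE0): sum1=241, sum2=107
Checksum = sum2·256 + sum1 = 107·256 + 241 = 27633 = 0x6BF1.

6BF1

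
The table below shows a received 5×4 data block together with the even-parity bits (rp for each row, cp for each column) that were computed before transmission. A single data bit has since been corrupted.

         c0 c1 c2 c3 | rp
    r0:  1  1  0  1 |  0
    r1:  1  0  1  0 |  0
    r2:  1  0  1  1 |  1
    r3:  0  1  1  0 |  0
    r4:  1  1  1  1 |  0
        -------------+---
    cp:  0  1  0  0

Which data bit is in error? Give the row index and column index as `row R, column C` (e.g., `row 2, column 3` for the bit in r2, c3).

Recompute each row's even parity and compare to rp:
  r0: data parity 1, sent rp 0 → mismatch
  r1: data parity 0, sent rp 0 → ok
  r2: data parity 1, sent rp 1 → ok
  r3: data parity 0, sent rp 0 → ok
  r4: data parity 0, sent rp 0 → ok
Recompute each column's even parity and compare to cp:
  c0: data parity 0, sent cp 0 → ok
  c1: data parity 1, sent cp 1 → ok
  c2: data parity 0, sent cp 0 → ok
  c3: data parity 1, sent cp 0 → mismatch
Exactly one row (r0) and one column (c3) fail → the flipped bit is at their intersection.

row 0, column 3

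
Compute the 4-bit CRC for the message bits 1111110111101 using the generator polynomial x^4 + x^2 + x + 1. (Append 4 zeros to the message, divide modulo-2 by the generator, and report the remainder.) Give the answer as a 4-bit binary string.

Append 4 zeros: 11111101111010000. Divide by 10111 (XOR where the leading bit is 1):
  pos 0: 11111 XOR 10111 = 01000
  pos 1: 10001 XOR 10111 = 00110
  pos 3: 11001 XOR 10111 = 01110
  pos 4: 11101 XOR 10111 = 01010
  pos 5: 10101 XOR 10111 = 00010
  pos 8: 10101 XOR 10111 = 00010
  pos 11: 10000 XOR 10111 = 00111
Remainder (last 4 bits) = 1110. This is the CRC / FCS.

1110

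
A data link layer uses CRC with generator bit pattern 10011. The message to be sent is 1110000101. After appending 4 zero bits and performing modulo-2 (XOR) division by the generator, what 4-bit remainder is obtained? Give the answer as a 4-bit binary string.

0011

Append 4 zeros: 11100001010000. Divide by 10011 (XOR where the leading bit is 1):
  pos 0: 11100 XOR 10011 = 01111
  pos 1: 11110 XOR 10011 = 01101
  pos 2: 11010 XOR 10011 = 01001
  pos 3: 10011 XOR 10011 = 00000
  pos 9: 10000 XOR 10011 = 00011
Remainder (last 4 bits) = 0011. This is the CRC / FCS.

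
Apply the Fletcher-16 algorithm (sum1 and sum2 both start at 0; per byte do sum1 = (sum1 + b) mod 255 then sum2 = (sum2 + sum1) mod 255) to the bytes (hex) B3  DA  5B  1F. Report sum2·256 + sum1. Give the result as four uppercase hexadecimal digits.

3509

Running sums (mod 255):
  after byte 0 (B3): sum1=179, sum2=179
  after byte 1 (DA): sum1=142, sum2=66
  after byte 2 (5B): sum1=233, sum2=44
  after byte 3 (1F): sum1=9, sum2=53
Checksum = sum2·256 + sum1 = 53·256 + 9 = 13577 = 0x3509.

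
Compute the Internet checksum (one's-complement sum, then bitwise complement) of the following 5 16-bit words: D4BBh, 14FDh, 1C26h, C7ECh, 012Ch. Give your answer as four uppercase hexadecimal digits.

3108

One's-complement addition (fold any carry out of bit 15 back into bit 0):
  0xD4BB + 0x14FD = 0x0E9B8
  0xE9B8 + 0x1C26 = 0x105DE → wrap carry → 0x05DF
  0x05DF + 0xC7EC = 0x0CDCB
  0xCDCB + 0x012C = 0x0CEF7
One's-complement sum = 0xCEF7.
Checksum = ~0xCEF7 & 0xFFFF = 0x3108.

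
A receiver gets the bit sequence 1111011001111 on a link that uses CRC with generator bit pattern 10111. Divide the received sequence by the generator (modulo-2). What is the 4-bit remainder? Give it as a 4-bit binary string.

Modulo-2 division of 1111011001111 by 10111:
  pos 0: 11110 XOR 10111 = 01001
  pos 1: 10011 XOR 10111 = 00100
  pos 3: 10010 XOR 10111 = 00101
  pos 5: 10101 XOR 10111 = 00010
  pos 8: 10111 XOR 10111 = 00000
Remainder = 0000 (zero — the frame passes the CRC check).

0000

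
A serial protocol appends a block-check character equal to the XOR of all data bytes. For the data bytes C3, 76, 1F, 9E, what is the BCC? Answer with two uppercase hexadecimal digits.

34

XOR the bytes together:
  start with 0xC3
  0xC3 ⊕ 0x76 = 0xB5
  0xB5 ⊕ 0x1F = 0xAA
  0xAA ⊕ 0x9E = 0x34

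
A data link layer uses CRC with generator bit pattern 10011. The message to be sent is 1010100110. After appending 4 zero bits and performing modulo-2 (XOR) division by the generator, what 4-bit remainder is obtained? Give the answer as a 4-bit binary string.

0011

Append 4 zeros: 10101001100000. Divide by 10011 (XOR where the leading bit is 1):
  pos 0: 10101 XOR 10011 = 00110
  pos 2: 11000 XOR 10011 = 01011
  pos 3: 10111 XOR 10011 = 00100
  pos 5: 10010 XOR 10011 = 00001
  pos 9: 10000 XOR 10011 = 00011
Remainder (last 4 bits) = 0011. This is the CRC / FCS.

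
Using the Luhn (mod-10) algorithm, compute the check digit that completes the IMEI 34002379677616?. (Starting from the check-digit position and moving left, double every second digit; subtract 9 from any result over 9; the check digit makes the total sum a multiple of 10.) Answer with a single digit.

0

Partial digits right→left: 6 1 6 7 7 6 9 7 3 2 0 0 4 3
Double every second digit counting from the check-digit position (so the 1st, 3rd, 5th, ... of the partial from the right).
  doubled (with −9 where >9): 3 3 5 9 6 0 8 → sum 34
  kept as-is: 1 7 6 7 2 0 3 → sum 26
Total = 34 + 26 = 60.
Check digit = (10 − (60 mod 10)) mod 10 = 0.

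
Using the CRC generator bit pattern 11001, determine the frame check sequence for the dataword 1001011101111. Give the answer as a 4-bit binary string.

Append 4 zeros: 10010111011110000. Divide by 11001 (XOR where the leading bit is 1):
  pos 0: 10010 XOR 11001 = 01011
  pos 1: 10111 XOR 11001 = 01110
  pos 2: 11101 XOR 11001 = 00100
  pos 4: 10010 XOR 11001 = 01011
  pos 5: 10111 XOR 11001 = 01110
  pos 6: 11101 XOR 11001 = 00100
  pos 8: 10011 XOR 11001 = 01010
  pos 9: 10100 XOR 11001 = 01101
  pos 10: 11010 XOR 11001 = 00011
Remainder (last 4 bits) = 1100. This is the CRC / FCS.

1100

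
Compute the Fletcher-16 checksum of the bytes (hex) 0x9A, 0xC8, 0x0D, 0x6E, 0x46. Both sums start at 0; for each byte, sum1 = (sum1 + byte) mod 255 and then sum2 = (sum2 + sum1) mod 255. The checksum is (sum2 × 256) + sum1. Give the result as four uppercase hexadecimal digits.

Running sums (mod 255):
  after byte 0 (0x9A): sum1=154, sum2=154
  after byte 1 (0xC8): sum1=99, sum2=253
  after byte 2 (0x0D): sum1=112, sum2=110
  after byte 3 (0x6E): sum1=222, sum2=77
  after byte 4 (0x46): sum1=37, sum2=114
Checksum = sum2·256 + sum1 = 114·256 + 37 = 29221 = 0x7225.

7225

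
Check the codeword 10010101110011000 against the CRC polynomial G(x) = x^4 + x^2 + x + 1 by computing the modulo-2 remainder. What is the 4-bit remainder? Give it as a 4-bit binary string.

Modulo-2 division of 10010101110011000 by 10111:
  pos 0: 10010 XOR 10111 = 00101
  pos 2: 10110 XOR 10111 = 00001
  pos 6: 11110 XOR 10111 = 01001
  pos 7: 10010 XOR 10111 = 00101
  pos 9: 10111 XOR 10111 = 00000
Remainder = 0000 (zero — the frame passes the CRC check).

0000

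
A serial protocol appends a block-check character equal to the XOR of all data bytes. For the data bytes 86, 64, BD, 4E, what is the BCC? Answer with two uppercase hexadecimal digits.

11

XOR the bytes together:
  start with 0x86
  0x86 ⊕ 0x64 = 0xE2
  0xE2 ⊕ 0xBD = 0x5F
  0x5F ⊕ 0x4E = 0x11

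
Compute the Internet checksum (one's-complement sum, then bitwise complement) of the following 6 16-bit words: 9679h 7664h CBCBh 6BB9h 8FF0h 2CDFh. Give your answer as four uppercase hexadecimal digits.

One's-complement addition (fold any carry out of bit 15 back into bit 0):
  0x9679 + 0x7664 = 0x10CDD → wrap carry → 0x0CDE
  0x0CDE + 0xCBCB = 0x0D8A9
  0xD8A9 + 0x6BB9 = 0x14462 → wrap carry → 0x4463
  0x4463 + 0x8FF0 = 0x0D453
  0xD453 + 0x2CDF = 0x10132 → wrap carry → 0x0133
One's-complement sum = 0x0133.
Checksum = ~0x0133 & 0xFFFF = 0xFECC.

FECC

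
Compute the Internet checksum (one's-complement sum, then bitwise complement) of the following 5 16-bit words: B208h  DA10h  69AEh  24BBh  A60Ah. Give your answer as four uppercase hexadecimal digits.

One's-complement addition (fold any carry out of bit 15 back into bit 0):
  0xB208 + 0xDA10 = 0x18C18 → wrap carry → 0x8C19
  0x8C19 + 0x69AE = 0x0F5C7
  0xF5C7 + 0x24BB = 0x11A82 → wrap carry → 0x1A83
  0x1A83 + 0xA60A = 0x0C08D
One's-complement sum = 0xC08D.
Checksum = ~0xC08D & 0xFFFF = 0x3F72.

3F72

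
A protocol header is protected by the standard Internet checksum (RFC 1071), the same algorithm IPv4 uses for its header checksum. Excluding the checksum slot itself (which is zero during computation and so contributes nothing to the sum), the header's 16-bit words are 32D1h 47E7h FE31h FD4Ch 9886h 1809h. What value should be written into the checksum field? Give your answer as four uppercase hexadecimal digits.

D938

One's-complement addition (fold any carry out of bit 15 back into bit 0):
  0x32D1 + 0x47E7 = 0x07AB8
  0x7AB8 + 0xFE31 = 0x178E9 → wrap carry → 0x78EA
  0x78EA + 0xFD4C = 0x17636 → wrap carry → 0x7637
  0x7637 + 0x9886 = 0x10EBD → wrap carry → 0x0EBE
  0x0EBE + 0x1809 = 0x026C7
One's-complement sum = 0x26C7.
Checksum = ~0x26C7 & 0xFFFF = 0xD938.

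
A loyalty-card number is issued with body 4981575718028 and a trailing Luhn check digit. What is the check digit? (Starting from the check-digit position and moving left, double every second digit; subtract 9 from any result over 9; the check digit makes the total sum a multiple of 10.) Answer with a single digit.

Partial digits right→left: 8 2 0 8 1 7 5 7 5 1 8 9 4
Double every second digit counting from the check-digit position (so the 1st, 3rd, 5th, ... of the partial from the right).
  doubled (with −9 where >9): 7 0 2 1 1 7 8 → sum 26
  kept as-is: 2 8 7 7 1 9 → sum 34
Total = 26 + 34 = 60.
Check digit = (10 − (60 mod 10)) mod 10 = 0.

0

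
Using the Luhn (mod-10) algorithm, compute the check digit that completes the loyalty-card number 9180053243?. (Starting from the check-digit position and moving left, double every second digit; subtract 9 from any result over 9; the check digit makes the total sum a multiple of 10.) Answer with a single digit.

3

Partial digits right→left: 3 4 2 3 5 0 0 8 1 9
Double every second digit counting from the check-digit position (so the 1st, 3rd, 5th, ... of the partial from the right).
  doubled (with −9 where >9): 6 4 1 0 2 → sum 13
  kept as-is: 4 3 0 8 9 → sum 24
Total = 13 + 24 = 37.
Check digit = (10 − (37 mod 10)) mod 10 = 3.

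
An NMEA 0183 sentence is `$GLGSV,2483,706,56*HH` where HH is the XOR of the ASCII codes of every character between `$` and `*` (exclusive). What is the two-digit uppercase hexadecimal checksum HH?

XOR the ASCII codes of the payload characters:
  'G' = 0x47 → acc = 0x47
  'L' = 0x4C → acc = 0x0B
  'G' = 0x47 → acc = 0x4C
  'S' = 0x53 → acc = 0x1F
  'V' = 0x56 → acc = 0x49
  ',' = 0x2C → acc = 0x65
  '2' = 0x32 → acc = 0x57
  '4' = 0x34 → acc = 0x63
  '8' = 0x38 → acc = 0x5B
  '3' = 0x33 → acc = 0x68
  ',' = 0x2C → acc = 0x44
  '7' = 0x37 → acc = 0x73
  '0' = 0x30 → acc = 0x43
  '6' = 0x36 → acc = 0x75
  ',' = 0x2C → acc = 0x59
  '5' = 0x35 → acc = 0x6C
  '6' = 0x36 → acc = 0x5A
Checksum = 0x5A.

5A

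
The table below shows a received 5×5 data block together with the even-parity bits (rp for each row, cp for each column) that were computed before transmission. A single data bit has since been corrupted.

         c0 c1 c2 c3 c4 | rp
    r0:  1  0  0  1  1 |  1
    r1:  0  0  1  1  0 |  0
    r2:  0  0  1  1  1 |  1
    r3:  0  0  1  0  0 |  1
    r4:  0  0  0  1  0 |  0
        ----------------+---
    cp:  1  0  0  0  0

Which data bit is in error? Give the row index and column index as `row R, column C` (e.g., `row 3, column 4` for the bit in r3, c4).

row 4, column 2

Recompute each row's even parity and compare to rp:
  r0: data parity 1, sent rp 1 → ok
  r1: data parity 0, sent rp 0 → ok
  r2: data parity 1, sent rp 1 → ok
  r3: data parity 1, sent rp 1 → ok
  r4: data parity 1, sent rp 0 → mismatch
Recompute each column's even parity and compare to cp:
  c0: data parity 1, sent cp 1 → ok
  c1: data parity 0, sent cp 0 → ok
  c2: data parity 1, sent cp 0 → mismatch
  c3: data parity 0, sent cp 0 → ok
  c4: data parity 0, sent cp 0 → ok
Exactly one row (r4) and one column (c2) fail → the flipped bit is at their intersection.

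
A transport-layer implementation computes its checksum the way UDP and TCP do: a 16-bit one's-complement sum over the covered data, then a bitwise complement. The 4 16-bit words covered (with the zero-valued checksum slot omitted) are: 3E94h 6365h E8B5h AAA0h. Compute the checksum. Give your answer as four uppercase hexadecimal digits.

CAAF

One's-complement addition (fold any carry out of bit 15 back into bit 0):
  0x3E94 + 0x6365 = 0x0A1F9
  0xA1F9 + 0xE8B5 = 0x18AAE → wrap carry → 0x8AAF
  0x8AAF + 0xAAA0 = 0x1354F → wrap carry → 0x3550
One's-complement sum = 0x3550.
Checksum = ~0x3550 & 0xFFFF = 0xCAAF.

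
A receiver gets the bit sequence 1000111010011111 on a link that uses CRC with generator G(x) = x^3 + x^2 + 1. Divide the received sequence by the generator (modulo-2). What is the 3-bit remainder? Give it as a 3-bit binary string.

000

Modulo-2 division of 1000111010011111 by 1101:
  pos 0: 1000 XOR 1101 = 0101
  pos 1: 1011 XOR 1101 = 0110
  pos 2: 1101 XOR 1101 = 0000
  pos 6: 1010 XOR 1101 = 0111
  pos 7: 1110 XOR 1101 = 0011
  pos 9: 1111 XOR 1101 = 0010
  pos 11: 1011 XOR 1101 = 0110
  pos 12: 1101 XOR 1101 = 0000
Remainder = 000 (zero — the frame passes the CRC check).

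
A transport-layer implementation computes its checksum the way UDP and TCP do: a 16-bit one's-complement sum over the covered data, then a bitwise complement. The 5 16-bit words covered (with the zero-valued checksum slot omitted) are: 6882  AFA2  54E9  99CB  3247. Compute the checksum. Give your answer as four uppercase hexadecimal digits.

One's-complement addition (fold any carry out of bit 15 back into bit 0):
  0x6882 + 0xAFA2 = 0x11824 → wrap carry → 0x1825
  0x1825 + 0x54E9 = 0x06D0E
  0x6D0E + 0x99CB = 0x106D9 → wrap carry → 0x06DA
  0x06DA + 0x3247 = 0x03921
One's-complement sum = 0x3921.
Checksum = ~0x3921 & 0xFFFF = 0xC6DE.

C6DE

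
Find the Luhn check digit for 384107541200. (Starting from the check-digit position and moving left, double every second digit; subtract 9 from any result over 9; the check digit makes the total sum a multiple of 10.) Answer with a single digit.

1

Partial digits right→left: 0 0 2 1 4 5 7 0 1 4 8 3
Double every second digit counting from the check-digit position (so the 1st, 3rd, 5th, ... of the partial from the right).
  doubled (with −9 where >9): 0 4 8 5 2 7 → sum 26
  kept as-is: 0 1 5 0 4 3 → sum 13
Total = 26 + 13 = 39.
Check digit = (10 − (39 mod 10)) mod 10 = 1.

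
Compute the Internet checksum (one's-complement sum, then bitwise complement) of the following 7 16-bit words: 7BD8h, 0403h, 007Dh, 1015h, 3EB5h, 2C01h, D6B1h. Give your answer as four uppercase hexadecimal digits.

One's-complement addition (fold any carry out of bit 15 back into bit 0):
  0x7BD8 + 0x0403 = 0x07FDB
  0x7FDB + 0x007D = 0x08058
  0x8058 + 0x1015 = 0x0906D
  0x906D + 0x3EB5 = 0x0CF22
  0xCF22 + 0x2C01 = 0x0FB23
  0xFB23 + 0xD6B1 = 0x1D1D4 → wrap carry → 0xD1D5
One's-complement sum = 0xD1D5.
Checksum = ~0xD1D5 & 0xFFFF = 0x2E2A.

2E2A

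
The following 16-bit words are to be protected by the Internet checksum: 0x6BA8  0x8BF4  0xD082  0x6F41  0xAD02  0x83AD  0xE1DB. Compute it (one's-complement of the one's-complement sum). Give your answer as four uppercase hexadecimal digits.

One's-complement addition (fold any carry out of bit 15 back into bit 0):
  0x6BA8 + 0x8BF4 = 0x0F79C
  0xF79C + 0xD082 = 0x1C81E → wrap carry → 0xC81F
  0xC81F + 0x6F41 = 0x13760 → wrap carry → 0x3761
  0x3761 + 0xAD02 = 0x0E463
  0xE463 + 0x83AD = 0x16810 → wrap carry → 0x6811
  0x6811 + 0xE1DB = 0x149EC → wrap carry → 0x49ED
One's-complement sum = 0x49ED.
Checksum = ~0x49ED & 0xFFFF = 0xB612.

B612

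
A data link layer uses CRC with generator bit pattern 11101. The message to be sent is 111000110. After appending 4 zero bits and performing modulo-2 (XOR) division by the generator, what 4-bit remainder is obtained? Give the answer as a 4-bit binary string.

1011

Append 4 zeros: 1110001100000. Divide by 11101 (XOR where the leading bit is 1):
  pos 0: 11100 XOR 11101 = 00001
  pos 4: 10110 XOR 11101 = 01011
  pos 5: 10110 XOR 11101 = 01011
  pos 6: 10110 XOR 11101 = 01011
  pos 7: 10110 XOR 11101 = 01011
  pos 8: 10110 XOR 11101 = 01011
Remainder (last 4 bits) = 1011. This is the CRC / FCS.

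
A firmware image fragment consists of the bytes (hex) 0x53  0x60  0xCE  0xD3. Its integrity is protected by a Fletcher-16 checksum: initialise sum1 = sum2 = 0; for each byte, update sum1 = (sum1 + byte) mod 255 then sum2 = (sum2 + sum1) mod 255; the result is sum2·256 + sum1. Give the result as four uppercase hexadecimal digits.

Running sums (mod 255):
  after byte 0 (0x53): sum1=83, sum2=83
  after byte 1 (0x60): sum1=179, sum2=7
  after byte 2 (0xCE): sum1=130, sum2=137
  after byte 3 (0xD3): sum1=86, sum2=223
Checksum = sum2·256 + sum1 = 223·256 + 86 = 57174 = 0xDF56.

DF56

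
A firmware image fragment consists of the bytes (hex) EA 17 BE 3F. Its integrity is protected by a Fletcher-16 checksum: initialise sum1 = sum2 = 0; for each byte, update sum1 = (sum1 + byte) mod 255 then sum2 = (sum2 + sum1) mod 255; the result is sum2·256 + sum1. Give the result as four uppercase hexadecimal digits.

AD00

Running sums (mod 255):
  after byte 0 (EA): sum1=234, sum2=234
  after byte 1 (17): sum1=2, sum2=236
  after byte 2 (BE): sum1=192, sum2=173
  after byte 3 (3F): sum1=0, sum2=173
Checksum = sum2·256 + sum1 = 173·256 + 0 = 44288 = 0xAD00.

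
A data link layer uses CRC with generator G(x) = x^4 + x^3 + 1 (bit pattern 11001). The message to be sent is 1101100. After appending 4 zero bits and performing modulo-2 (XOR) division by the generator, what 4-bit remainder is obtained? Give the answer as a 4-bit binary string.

0111

Append 4 zeros: 11011000000. Divide by 11001 (XOR where the leading bit is 1):
  pos 0: 11011 XOR 11001 = 00010
  pos 3: 10000 XOR 11001 = 01001
  pos 4: 10010 XOR 11001 = 01011
  pos 5: 10110 XOR 11001 = 01111
  pos 6: 11110 XOR 11001 = 00111
Remainder (last 4 bits) = 0111. This is the CRC / FCS.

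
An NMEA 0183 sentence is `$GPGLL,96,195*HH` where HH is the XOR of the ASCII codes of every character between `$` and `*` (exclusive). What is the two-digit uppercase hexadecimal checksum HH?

XOR the ASCII codes of the payload characters:
  'G' = 0x47 → acc = 0x47
  'P' = 0x50 → acc = 0x17
  'G' = 0x47 → acc = 0x50
  'L' = 0x4C → acc = 0x1C
  'L' = 0x4C → acc = 0x50
  ',' = 0x2C → acc = 0x7C
  '9' = 0x39 → acc = 0x45
  '6' = 0x36 → acc = 0x73
  ',' = 0x2C → acc = 0x5F
  '1' = 0x31 → acc = 0x6E
  '9' = 0x39 → acc = 0x57
  '5' = 0x35 → acc = 0x62
Checksum = 0x62.

62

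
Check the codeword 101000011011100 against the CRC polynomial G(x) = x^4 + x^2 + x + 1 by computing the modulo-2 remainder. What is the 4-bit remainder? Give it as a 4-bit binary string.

1110

Modulo-2 division of 101000011011100 by 10111:
  pos 0: 10100 XOR 10111 = 00011
  pos 3: 11001 XOR 10111 = 01110
  pos 4: 11101 XOR 10111 = 01010
  pos 5: 10100 XOR 10111 = 00011
  pos 8: 11111 XOR 10111 = 01000
  pos 9: 10000 XOR 10111 = 00111
Remainder = 1110 (nonzero — an error is detected).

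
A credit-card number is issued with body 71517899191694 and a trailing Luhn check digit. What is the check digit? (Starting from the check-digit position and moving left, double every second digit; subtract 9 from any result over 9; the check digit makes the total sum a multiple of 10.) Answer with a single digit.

Partial digits right→left: 4 9 6 1 9 1 9 9 8 7 1 5 1 7
Double every second digit counting from the check-digit position (so the 1st, 3rd, 5th, ... of the partial from the right).
  doubled (with −9 where >9): 8 3 9 9 7 2 2 → sum 40
  kept as-is: 9 1 1 9 7 5 7 → sum 39
Total = 40 + 39 = 79.
Check digit = (10 − (79 mod 10)) mod 10 = 1.

1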